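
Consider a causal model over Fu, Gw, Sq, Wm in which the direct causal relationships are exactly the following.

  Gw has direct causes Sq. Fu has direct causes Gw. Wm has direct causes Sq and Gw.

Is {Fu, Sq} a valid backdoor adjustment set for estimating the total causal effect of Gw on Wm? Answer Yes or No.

Backdoor paths from Gw to Wm (paths whose first edge points into Gw):
  P1: Gw <- Sq -> Wm
Condition 1 (no descendant of Gw in the set): FAILS — Fu is a descendant of Gw.
Condition 2 (every backdoor path blocked by {Fu, Sq}):
  P1: blocked at fork node Sq ∈ conditioning set.
{Fu, Sq} does not satisfy the backdoor criterion.

No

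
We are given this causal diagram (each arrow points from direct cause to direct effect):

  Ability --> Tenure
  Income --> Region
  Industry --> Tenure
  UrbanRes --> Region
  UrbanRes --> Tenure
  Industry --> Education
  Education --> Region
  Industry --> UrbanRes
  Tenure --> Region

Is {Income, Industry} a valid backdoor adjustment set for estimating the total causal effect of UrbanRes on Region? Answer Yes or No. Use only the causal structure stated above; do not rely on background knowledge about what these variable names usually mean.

Yes

Backdoor paths from UrbanRes to Region (paths whose first edge points into UrbanRes):
  P1: UrbanRes <- Industry -> Education -> Region
  P2: UrbanRes <- Industry -> Tenure -> Region
Condition 1 (no descendant of UrbanRes in the set): holds — descendants of UrbanRes are {Region, Tenure}; none are in {Income, Industry}.
Condition 2 (every backdoor path blocked by {Income, Industry}):
  P1: blocked at fork node Industry ∈ conditioning set.
  P2: blocked at fork node Industry ∈ conditioning set.
{Income, Industry} satisfies the backdoor criterion.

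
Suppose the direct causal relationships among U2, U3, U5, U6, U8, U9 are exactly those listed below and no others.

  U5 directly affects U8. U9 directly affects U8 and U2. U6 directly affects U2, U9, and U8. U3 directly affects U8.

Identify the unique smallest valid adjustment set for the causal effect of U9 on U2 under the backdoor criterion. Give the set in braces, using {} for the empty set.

Variables eligible for adjustment (non-descendants of U9, excluding U9 and U2): {U3, U5, U6}.
Backdoor paths from U9 to U2:
  P1: U9 <- U6 -> U2
The empty set is not sufficient: P1 (U9 <- U6 -> U2) has no collider blocking it and no conditioned non-collider, so it is open.
Try {U6}:
  P1: blocked at fork node U6 ∈ conditioning set.
{U6} contains no descendant of U9 and blocks every backdoor path.
No other singleton works — e.g. {U3} leaves P1 open — so {U6} is the unique smallest valid adjustment set.

{U6}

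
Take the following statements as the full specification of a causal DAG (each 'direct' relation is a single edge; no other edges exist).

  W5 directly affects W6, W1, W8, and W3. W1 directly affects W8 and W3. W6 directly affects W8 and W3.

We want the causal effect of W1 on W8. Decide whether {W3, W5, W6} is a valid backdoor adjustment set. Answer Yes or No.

Backdoor paths from W1 to W8 (paths whose first edge points into W1):
  P1: W1 <- W5 -> W6 -> W8
  P2: W1 <- W5 -> W8
  P3: W1 <- W5 -> W3 <- W6 -> W8
Condition 1 (no descendant of W1 in the set): FAILS — W3 is a descendant of W1.
Condition 2 (every backdoor path blocked by {W3, W5, W6}):
  P1: blocked at fork node W5 ∈ conditioning set.
  P2: blocked at fork node W5 ∈ conditioning set.
  P3: blocked at fork node W5 ∈ conditioning set.
{W3, W5, W6} does not satisfy the backdoor criterion.

No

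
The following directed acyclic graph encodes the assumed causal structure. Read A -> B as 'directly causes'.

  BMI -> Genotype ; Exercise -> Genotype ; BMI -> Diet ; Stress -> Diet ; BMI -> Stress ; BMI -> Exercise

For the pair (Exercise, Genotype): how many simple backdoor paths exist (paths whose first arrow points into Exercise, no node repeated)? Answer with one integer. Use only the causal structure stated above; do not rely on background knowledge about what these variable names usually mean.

A backdoor path from Exercise to Genotype is any simple undirected path whose first edge points into Exercise (i.e. leaves Exercise via a parent).
Parents of Exercise: {BMI}.
Enumerating:
  P1: Exercise <- BMI -> Genotype
That exhausts the simple backdoor paths. Count: 1.

1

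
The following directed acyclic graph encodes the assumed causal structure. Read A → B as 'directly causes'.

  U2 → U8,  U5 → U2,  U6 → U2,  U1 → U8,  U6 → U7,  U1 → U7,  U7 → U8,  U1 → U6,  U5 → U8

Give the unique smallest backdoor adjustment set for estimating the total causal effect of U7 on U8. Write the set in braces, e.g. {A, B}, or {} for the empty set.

Variables eligible for adjustment (non-descendants of U7, excluding U7 and U8): {U1, U2, U5, U6}.
Backdoor paths from U7 to U8:
  P1: U7 <- U1 -> U6 -> U2 <- U5 -> U8
  P2: U7 <- U1 -> U6 -> U2 -> U8
  P3: U7 <- U1 -> U8
  P4: U7 <- U6 <- U1 -> U8
  P5: U7 <- U6 -> U2 <- U5 -> U8
  P6: U7 <- U6 -> U2 -> U8
The empty set is not sufficient: P2 (U7 <- U1 -> U6 -> U2 -> U8) has no collider blocking it and no conditioned non-collider, so it is open.
Try {U1, U6}:
  P1: blocked at fork node U1 ∈ conditioning set.
  P2: blocked at fork node U1 ∈ conditioning set.
  P3: blocked at fork node U1 ∈ conditioning set.
  P4: blocked at chain node U6 ∈ conditioning set.
  P5: blocked at fork node U6 ∈ conditioning set.
  P6: blocked at fork node U6 ∈ conditioning set.
{U1, U6} contains no descendant of U7 and blocks every backdoor path.
Every element of {U1, U6} is needed (dropping U1 leaves P3 open; dropping U6 leaves P6 open), so no proper subset is valid.
Among all size-2 subsets of the eligible variables, only {U1, U6} blocks every backdoor path, so it is the unique smallest valid adjustment set.

{U1, U6}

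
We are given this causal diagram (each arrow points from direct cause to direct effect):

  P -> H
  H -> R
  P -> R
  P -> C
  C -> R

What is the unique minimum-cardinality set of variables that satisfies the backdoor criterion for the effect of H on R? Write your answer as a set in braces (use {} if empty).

Variables eligible for adjustment (non-descendants of H, excluding H and R): {C, P}.
Backdoor paths from H to R:
  P1: H <- P -> C -> R
  P2: H <- P -> R
The empty set is not sufficient: P1 (H <- P -> C -> R) has no collider blocking it and no conditioned non-collider, so it is open.
Try {P}:
  P1: blocked at fork node P ∈ conditioning set.
  P2: blocked at fork node P ∈ conditioning set.
{P} contains no descendant of H and blocks every backdoor path.
No other singleton works — e.g. {C} leaves P2 open — so {P} is the unique smallest valid adjustment set.

{P}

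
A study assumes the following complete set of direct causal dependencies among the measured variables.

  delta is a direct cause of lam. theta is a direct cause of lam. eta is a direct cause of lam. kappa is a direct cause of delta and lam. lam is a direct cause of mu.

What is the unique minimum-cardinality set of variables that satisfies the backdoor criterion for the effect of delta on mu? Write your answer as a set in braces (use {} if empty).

{kappa}

Variables eligible for adjustment (non-descendants of delta, excluding delta and mu): {eta, kappa, theta}.
Backdoor paths from delta to mu:
  P1: delta <- kappa -> lam -> mu
The empty set is not sufficient: P1 (delta <- kappa -> lam -> mu) has no collider blocking it and no conditioned non-collider, so it is open.
Try {kappa}:
  P1: blocked at fork node kappa ∈ conditioning set.
{kappa} contains no descendant of delta and blocks every backdoor path.
No other singleton works — e.g. {theta} leaves P1 open — so {kappa} is the unique smallest valid adjustment set.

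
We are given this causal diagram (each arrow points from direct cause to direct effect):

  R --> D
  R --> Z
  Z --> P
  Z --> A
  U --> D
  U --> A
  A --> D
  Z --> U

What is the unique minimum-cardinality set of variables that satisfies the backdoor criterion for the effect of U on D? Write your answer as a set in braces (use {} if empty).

{Z}

Variables eligible for adjustment (non-descendants of U, excluding U and D): {P, R, Z}.
Backdoor paths from U to D:
  P1: U <- Z <- R -> D
  P2: U <- Z -> A -> D
The empty set is not sufficient: P1 (U <- Z <- R -> D) has no collider blocking it and no conditioned non-collider, so it is open.
Try {Z}:
  P1: blocked at chain node Z ∈ conditioning set.
  P2: blocked at fork node Z ∈ conditioning set.
{Z} contains no descendant of U and blocks every backdoor path.
No other singleton works — e.g. {R} leaves P2 open — so {Z} is the unique smallest valid adjustment set.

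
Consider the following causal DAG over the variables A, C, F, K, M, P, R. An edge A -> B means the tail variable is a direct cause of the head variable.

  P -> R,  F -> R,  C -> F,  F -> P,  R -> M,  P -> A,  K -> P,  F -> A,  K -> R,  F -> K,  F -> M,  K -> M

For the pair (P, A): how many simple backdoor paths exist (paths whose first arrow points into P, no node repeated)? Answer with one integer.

6

A backdoor path from P to A is any simple undirected path whose first edge points into P (i.e. leaves P via a parent).
Parents of P: {F, K}.
Enumerating:
  P1: P <- F -> A
  P2: P <- K <- F -> A
  P3: P <- K -> R <- F -> A
  P4: P <- K -> R -> M <- F -> A
  P5: P <- K -> M <- F -> A
  P6: P <- K -> M <- R <- F -> A
That exhausts the simple backdoor paths. Count: 6.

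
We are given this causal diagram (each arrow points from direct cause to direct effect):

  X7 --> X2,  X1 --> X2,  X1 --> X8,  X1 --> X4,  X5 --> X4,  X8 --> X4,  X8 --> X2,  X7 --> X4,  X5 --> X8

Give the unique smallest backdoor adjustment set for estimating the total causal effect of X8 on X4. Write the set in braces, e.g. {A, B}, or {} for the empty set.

Variables eligible for adjustment (non-descendants of X8, excluding X8 and X4): {X1, X5, X7}.
Backdoor paths from X8 to X4:
  P1: X8 <- X1 -> X4
  P2: X8 <- X1 -> X2 <- X7 -> X4
  P3: X8 <- X5 -> X4
The empty set is not sufficient: P1 (X8 <- X1 -> X4) has no collider blocking it and no conditioned non-collider, so it is open.
Try {X1, X5}:
  P1: blocked at fork node X1 ∈ conditioning set.
  P2: blocked at fork node X1 ∈ conditioning set.
  P3: blocked at fork node X5 ∈ conditioning set.
{X1, X5} contains no descendant of X8 and blocks every backdoor path.
Every element of {X1, X5} is needed (dropping X1 leaves P1 open; dropping X5 leaves P3 open), so no proper subset is valid.
Among all size-2 subsets of the eligible variables, only {X1, X5} blocks every backdoor path, so it is the unique smallest valid adjustment set.

{X1, X5}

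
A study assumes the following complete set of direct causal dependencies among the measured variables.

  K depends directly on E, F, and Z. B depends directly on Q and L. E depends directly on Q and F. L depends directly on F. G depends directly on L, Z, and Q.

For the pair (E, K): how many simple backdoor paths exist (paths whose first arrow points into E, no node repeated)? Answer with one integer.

7

A backdoor path from E to K is any simple undirected path whose first edge points into E (i.e. leaves E via a parent).
Parents of E: {F, Q}.
Enumerating:
  P1: E <- F -> L -> G <- Z -> K
  P2: E <- F -> L -> B <- Q -> G <- Z -> K
  P3: E <- F -> K
  P4: E <- Q -> G <- L <- F -> K
  P5: E <- Q -> G <- Z -> K
  P6: E <- Q -> B <- L <- F -> K
  P7: E <- Q -> B <- L -> G <- Z -> K
That exhausts the simple backdoor paths. Count: 7.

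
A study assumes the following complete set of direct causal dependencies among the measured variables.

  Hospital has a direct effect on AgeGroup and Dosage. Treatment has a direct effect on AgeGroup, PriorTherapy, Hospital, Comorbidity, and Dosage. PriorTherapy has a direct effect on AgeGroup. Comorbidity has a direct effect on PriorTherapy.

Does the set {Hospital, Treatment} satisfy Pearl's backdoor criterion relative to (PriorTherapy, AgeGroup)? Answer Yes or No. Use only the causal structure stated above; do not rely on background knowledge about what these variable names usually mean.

Yes

Backdoor paths from PriorTherapy to AgeGroup (paths whose first edge points into PriorTherapy):
  P1: PriorTherapy <- Treatment -> Hospital -> AgeGroup
  P2: PriorTherapy <- Treatment -> AgeGroup
  P3: PriorTherapy <- Treatment -> Dosage <- Hospital -> AgeGroup
  P4: PriorTherapy <- Comorbidity <- Treatment -> Hospital -> AgeGroup
  P5: PriorTherapy <- Comorbidity <- Treatment -> AgeGroup
  P6: PriorTherapy <- Comorbidity <- Treatment -> Dosage <- Hospital -> AgeGroup
Condition 1 (no descendant of PriorTherapy in the set): holds — descendants of PriorTherapy are {AgeGroup}; none are in {Hospital, Treatment}.
Condition 2 (every backdoor path blocked by {Hospital, Treatment}):
  P1: blocked at fork node Treatment ∈ conditioning set.
  P2: blocked at fork node Treatment ∈ conditioning set.
  P3: blocked at fork node Treatment ∈ conditioning set.
  P4: blocked at fork node Treatment ∈ conditioning set.
  P5: blocked at fork node Treatment ∈ conditioning set.
  P6: blocked at fork node Treatment ∈ conditioning set.
{Hospital, Treatment} satisfies the backdoor criterion.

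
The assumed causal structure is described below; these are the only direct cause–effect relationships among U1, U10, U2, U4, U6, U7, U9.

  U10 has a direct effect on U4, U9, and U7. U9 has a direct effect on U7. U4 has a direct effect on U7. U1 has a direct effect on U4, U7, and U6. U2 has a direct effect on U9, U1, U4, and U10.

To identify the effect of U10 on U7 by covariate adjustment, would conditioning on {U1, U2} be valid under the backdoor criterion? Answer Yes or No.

Backdoor paths from U10 to U7 (paths whose first edge points into U10):
  P1: U10 <- U2 -> U1 -> U4 -> U7
  P2: U10 <- U2 -> U1 -> U7
  P3: U10 <- U2 -> U9 -> U7
  P4: U10 <- U2 -> U4 <- U1 -> U7
  P5: U10 <- U2 -> U4 -> U7
Condition 1 (no descendant of U10 in the set): holds — descendants of U10 are {U4, U7, U9}; none are in {U1, U2}.
Condition 2 (every backdoor path blocked by {U1, U2}):
  P1: blocked at fork node U2 ∈ conditioning set.
  P2: blocked at fork node U2 ∈ conditioning set.
  P3: blocked at fork node U2 ∈ conditioning set.
  P4: blocked at fork node U2 ∈ conditioning set.
  P5: blocked at fork node U2 ∈ conditioning set.
{U1, U2} satisfies the backdoor criterion.

Yes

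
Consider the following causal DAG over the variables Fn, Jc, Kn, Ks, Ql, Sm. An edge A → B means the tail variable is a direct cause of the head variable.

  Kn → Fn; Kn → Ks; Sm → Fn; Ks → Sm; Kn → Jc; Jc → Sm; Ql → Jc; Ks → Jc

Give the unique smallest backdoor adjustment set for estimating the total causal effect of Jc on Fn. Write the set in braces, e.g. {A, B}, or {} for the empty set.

Variables eligible for adjustment (non-descendants of Jc, excluding Jc and Fn): {Kn, Ks, Ql}.
Backdoor paths from Jc to Fn:
  P1: Jc <- Kn -> Ks -> Sm -> Fn
  P2: Jc <- Kn -> Fn
  P3: Jc <- Ks <- Kn -> Fn
  P4: Jc <- Ks -> Sm -> Fn
The empty set is not sufficient: P1 (Jc <- Kn -> Ks -> Sm -> Fn) has no collider blocking it and no conditioned non-collider, so it is open.
Try {Kn, Ks}:
  P1: blocked at fork node Kn ∈ conditioning set.
  P2: blocked at fork node Kn ∈ conditioning set.
  P3: blocked at chain node Ks ∈ conditioning set.
  P4: blocked at fork node Ks ∈ conditioning set.
{Kn, Ks} contains no descendant of Jc and blocks every backdoor path.
Every element of {Kn, Ks} is needed (dropping Kn leaves P2 open; dropping Ks leaves P4 open), so no proper subset is valid.
Among all size-2 subsets of the eligible variables, only {Kn, Ks} blocks every backdoor path, so it is the unique smallest valid adjustment set.

{Kn, Ks}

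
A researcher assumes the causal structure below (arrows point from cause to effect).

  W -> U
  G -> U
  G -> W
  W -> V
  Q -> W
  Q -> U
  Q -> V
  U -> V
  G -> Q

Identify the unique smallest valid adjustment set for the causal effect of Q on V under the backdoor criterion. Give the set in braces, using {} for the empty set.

{G}

Variables eligible for adjustment (non-descendants of Q, excluding Q and V): {G}.
Backdoor paths from Q to V:
  P1: Q <- G -> W -> U -> V
  P2: Q <- G -> W -> V
  P3: Q <- G -> U <- W -> V
  P4: Q <- G -> U -> V
The empty set is not sufficient: P1 (Q <- G -> W -> U -> V) has no collider blocking it and no conditioned non-collider, so it is open.
Try {G}:
  P1: blocked at fork node G ∈ conditioning set.
  P2: blocked at fork node G ∈ conditioning set.
  P3: blocked at fork node G ∈ conditioning set.
  P4: blocked at fork node G ∈ conditioning set.
{G} contains no descendant of Q and blocks every backdoor path.
{G} is the unique smallest valid adjustment set.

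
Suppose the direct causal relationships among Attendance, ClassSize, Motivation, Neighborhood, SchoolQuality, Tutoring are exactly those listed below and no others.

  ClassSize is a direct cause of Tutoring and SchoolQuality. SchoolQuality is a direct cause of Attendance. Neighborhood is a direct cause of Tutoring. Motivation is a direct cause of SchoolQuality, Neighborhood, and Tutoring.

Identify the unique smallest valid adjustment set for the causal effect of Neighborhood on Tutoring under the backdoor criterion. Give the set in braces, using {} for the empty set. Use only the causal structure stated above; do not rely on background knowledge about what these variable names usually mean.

{Motivation}

Variables eligible for adjustment (non-descendants of Neighborhood, excluding Neighborhood and Tutoring): {Attendance, ClassSize, Motivation, SchoolQuality}.
Backdoor paths from Neighborhood to Tutoring:
  P1: Neighborhood <- Motivation -> SchoolQuality <- ClassSize -> Tutoring
  P2: Neighborhood <- Motivation -> Tutoring
The empty set is not sufficient: P2 (Neighborhood <- Motivation -> Tutoring) has no collider blocking it and no conditioned non-collider, so it is open.
Try {Motivation}:
  P1: blocked at fork node Motivation ∈ conditioning set.
  P2: blocked at fork node Motivation ∈ conditioning set.
{Motivation} contains no descendant of Neighborhood and blocks every backdoor path.
No other singleton works — e.g. {ClassSize} leaves P2 open — so {Motivation} is the unique smallest valid adjustment set.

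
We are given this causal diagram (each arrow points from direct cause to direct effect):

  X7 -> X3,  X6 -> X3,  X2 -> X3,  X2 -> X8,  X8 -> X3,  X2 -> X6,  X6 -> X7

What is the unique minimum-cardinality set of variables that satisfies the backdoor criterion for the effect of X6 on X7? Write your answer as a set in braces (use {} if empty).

Variables eligible for adjustment (non-descendants of X6, excluding X6 and X7): {X2, X8}.
Backdoor paths from X6 to X7:
  P1: X6 <- X2 -> X8 -> X3 <- X7
  P2: X6 <- X2 -> X3 <- X7
Each backdoor path contains an unconditioned collider, so every path is already blocked with the empty conditioning set:
  P1: blocked at collider X3 (neither it nor any descendant is in the conditioning set).
  P2: blocked at collider X3 (neither it nor any descendant is in the conditioning set).
The empty set is therefore the unique smallest valid set.

{}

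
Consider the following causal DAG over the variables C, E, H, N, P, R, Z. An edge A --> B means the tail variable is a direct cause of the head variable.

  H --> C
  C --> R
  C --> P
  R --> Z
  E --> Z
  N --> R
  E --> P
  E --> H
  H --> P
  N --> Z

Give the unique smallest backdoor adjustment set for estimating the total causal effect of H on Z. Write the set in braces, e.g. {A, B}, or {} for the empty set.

{E}

Variables eligible for adjustment (non-descendants of H, excluding H and Z): {E, N}.
Backdoor paths from H to Z:
  P1: H <- E -> P <- C -> R <- N -> Z
  P2: H <- E -> P <- C -> R -> Z
  P3: H <- E -> Z
The empty set is not sufficient: P3 (H <- E -> Z) has no collider blocking it and no conditioned non-collider, so it is open.
Try {E}:
  P1: blocked at fork node E ∈ conditioning set.
  P2: blocked at fork node E ∈ conditioning set.
  P3: blocked at fork node E ∈ conditioning set.
{E} contains no descendant of H and blocks every backdoor path.
No other singleton works — e.g. {N} leaves P3 open — so {E} is the unique smallest valid adjustment set.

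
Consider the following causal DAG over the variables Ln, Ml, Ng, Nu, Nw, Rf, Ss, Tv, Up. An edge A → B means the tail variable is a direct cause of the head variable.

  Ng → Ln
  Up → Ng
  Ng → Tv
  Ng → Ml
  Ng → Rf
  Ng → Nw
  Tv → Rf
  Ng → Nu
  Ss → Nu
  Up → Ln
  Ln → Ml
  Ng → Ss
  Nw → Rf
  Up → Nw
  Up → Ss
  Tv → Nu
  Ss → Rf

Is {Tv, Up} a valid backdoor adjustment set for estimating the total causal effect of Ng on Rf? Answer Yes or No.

Backdoor paths from Ng to Rf (paths whose first edge points into Ng):
  P1: Ng <- Up -> Ss -> Nu <- Tv -> Rf
  P2: Ng <- Up -> Ss -> Rf
  P3: Ng <- Up -> Nw -> Rf
Condition 1 (no descendant of Ng in the set): FAILS — Tv is a descendant of Ng.
Condition 2 (every backdoor path blocked by {Tv, Up}):
  P1: blocked at fork node Up ∈ conditioning set.
  P2: blocked at fork node Up ∈ conditioning set.
  P3: blocked at fork node Up ∈ conditioning set.
{Tv, Up} does not satisfy the backdoor criterion.

No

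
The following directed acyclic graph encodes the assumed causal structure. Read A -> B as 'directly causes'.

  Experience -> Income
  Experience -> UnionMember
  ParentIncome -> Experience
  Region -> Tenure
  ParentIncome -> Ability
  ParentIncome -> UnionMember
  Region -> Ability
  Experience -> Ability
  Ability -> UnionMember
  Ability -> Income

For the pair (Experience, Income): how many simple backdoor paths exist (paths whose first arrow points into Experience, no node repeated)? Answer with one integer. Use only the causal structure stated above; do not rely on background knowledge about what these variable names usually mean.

A backdoor path from Experience to Income is any simple undirected path whose first edge points into Experience (i.e. leaves Experience via a parent).
Parents of Experience: {ParentIncome}.
Enumerating:
  P1: Experience <- ParentIncome -> Ability -> Income
  P2: Experience <- ParentIncome -> UnionMember <- Ability -> Income
That exhausts the simple backdoor paths. Count: 2.

2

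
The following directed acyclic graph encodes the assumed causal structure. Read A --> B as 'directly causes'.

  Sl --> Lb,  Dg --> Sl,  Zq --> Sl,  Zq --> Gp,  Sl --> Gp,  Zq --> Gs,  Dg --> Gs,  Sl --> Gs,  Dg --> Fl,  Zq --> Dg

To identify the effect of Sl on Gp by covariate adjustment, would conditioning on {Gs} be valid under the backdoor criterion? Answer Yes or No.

Backdoor paths from Sl to Gp (paths whose first edge points into Sl):
  P1: Sl <- Zq -> Gp
  P2: Sl <- Dg <- Zq -> Gp
  P3: Sl <- Dg -> Gs <- Zq -> Gp
Condition 1 (no descendant of Sl in the set): FAILS — Gs is a descendant of Sl.
Condition 2 (every backdoor path blocked by {Gs}):
  P1: open — no interior node is in the conditioning set.
  P2: open — no interior node is in the conditioning set.
  P3: open — collider(s) Gs are conditioned on (or have a conditioned descendant) and no non-collider on the path is in the set.
{Gs} does not satisfy the backdoor criterion.

No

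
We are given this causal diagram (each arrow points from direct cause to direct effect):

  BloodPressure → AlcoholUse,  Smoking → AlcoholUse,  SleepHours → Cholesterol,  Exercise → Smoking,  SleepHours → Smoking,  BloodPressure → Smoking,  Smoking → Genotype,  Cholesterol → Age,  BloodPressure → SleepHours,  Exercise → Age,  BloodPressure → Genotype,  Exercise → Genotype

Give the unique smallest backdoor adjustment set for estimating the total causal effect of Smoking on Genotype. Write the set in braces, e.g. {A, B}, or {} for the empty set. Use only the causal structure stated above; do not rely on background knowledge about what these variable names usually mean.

{BloodPressure, Exercise}

Variables eligible for adjustment (non-descendants of Smoking, excluding Smoking and Genotype): {Age, BloodPressure, Cholesterol, Exercise, SleepHours}.
Backdoor paths from Smoking to Genotype:
  P1: Smoking <- Exercise -> Genotype
  P2: Smoking <- Exercise -> Age <- Cholesterol <- SleepHours <- BloodPressure -> Genotype
  P3: Smoking <- BloodPressure -> SleepHours -> Cholesterol -> Age <- Exercise -> Genotype
  P4: Smoking <- BloodPressure -> Genotype
  P5: Smoking <- SleepHours <- BloodPressure -> Genotype
  P6: Smoking <- SleepHours -> Cholesterol -> Age <- Exercise -> Genotype
The empty set is not sufficient: P1 (Smoking <- Exercise -> Genotype) has no collider blocking it and no conditioned non-collider, so it is open.
Try {BloodPressure, Exercise}:
  P1: blocked at fork node Exercise ∈ conditioning set.
  P2: blocked at fork node Exercise ∈ conditioning set.
  P3: blocked at fork node BloodPressure ∈ conditioning set.
  P4: blocked at fork node BloodPressure ∈ conditioning set.
  P5: blocked at fork node BloodPressure ∈ conditioning set.
  P6: blocked at collider Age (neither it nor any descendant is in the conditioning set).
{BloodPressure, Exercise} contains no descendant of Smoking and blocks every backdoor path.
Every element of {BloodPressure, Exercise} is needed (dropping BloodPressure leaves P4 open; dropping Exercise leaves P1 open), so no proper subset is valid.
Among all size-2 subsets of the eligible variables, only {BloodPressure, Exercise} blocks every backdoor path, so it is the unique smallest valid adjustment set.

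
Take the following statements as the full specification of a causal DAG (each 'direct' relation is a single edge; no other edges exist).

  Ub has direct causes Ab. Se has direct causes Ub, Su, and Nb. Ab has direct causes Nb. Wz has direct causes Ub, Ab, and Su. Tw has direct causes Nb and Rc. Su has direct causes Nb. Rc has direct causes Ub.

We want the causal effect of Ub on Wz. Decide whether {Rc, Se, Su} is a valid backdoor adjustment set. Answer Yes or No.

Backdoor paths from Ub to Wz (paths whose first edge points into Ub):
  P1: Ub <- Ab <- Nb -> Su -> Wz
  P2: Ub <- Ab <- Nb -> Se <- Su -> Wz
  P3: Ub <- Ab -> Wz
Condition 1 (no descendant of Ub in the set): FAILS — Rc and Se are descendants of Ub.
Condition 2 (every backdoor path blocked by {Rc, Se, Su}):
  P1: blocked at chain node Su ∈ conditioning set.
  P2: blocked at fork node Su ∈ conditioning set.
  P3: open — no interior node is in the conditioning set.
{Rc, Se, Su} does not satisfy the backdoor criterion.

No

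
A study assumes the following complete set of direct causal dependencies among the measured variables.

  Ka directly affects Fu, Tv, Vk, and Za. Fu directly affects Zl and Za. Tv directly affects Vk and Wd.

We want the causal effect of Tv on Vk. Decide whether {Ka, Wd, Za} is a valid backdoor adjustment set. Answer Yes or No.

No

Backdoor paths from Tv to Vk (paths whose first edge points into Tv):
  P1: Tv <- Ka -> Vk
Condition 1 (no descendant of Tv in the set): FAILS — Wd is a descendant of Tv.
Condition 2 (every backdoor path blocked by {Ka, Wd, Za}):
  P1: blocked at fork node Ka ∈ conditioning set.
{Ka, Wd, Za} does not satisfy the backdoor criterion.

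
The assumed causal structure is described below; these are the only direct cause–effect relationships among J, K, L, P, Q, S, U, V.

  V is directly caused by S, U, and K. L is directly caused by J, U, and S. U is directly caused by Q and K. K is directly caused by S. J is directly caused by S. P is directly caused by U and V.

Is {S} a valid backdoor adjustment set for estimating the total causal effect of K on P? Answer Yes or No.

Backdoor paths from K to P (paths whose first edge points into K):
  P1: K <- S -> J -> L <- U -> V -> P
  P2: K <- S -> J -> L <- U -> P
  P3: K <- S -> V <- U -> P
  P4: K <- S -> V -> P
  P5: K <- S -> L <- U -> V -> P
  P6: K <- S -> L <- U -> P
Condition 1 (no descendant of K in the set): holds — descendants of K are {L, P, U, V}; none are in {S}.
Condition 2 (every backdoor path blocked by {S}):
  P1: blocked at fork node S ∈ conditioning set.
  P2: blocked at fork node S ∈ conditioning set.
  P3: blocked at fork node S ∈ conditioning set.
  P4: blocked at fork node S ∈ conditioning set.
  P5: blocked at fork node S ∈ conditioning set.
  P6: blocked at fork node S ∈ conditioning set.
{S} satisfies the backdoor criterion.

Yes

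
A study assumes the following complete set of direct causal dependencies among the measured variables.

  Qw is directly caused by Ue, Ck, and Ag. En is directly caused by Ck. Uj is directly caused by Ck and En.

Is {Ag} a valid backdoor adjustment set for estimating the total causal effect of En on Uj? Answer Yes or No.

Backdoor paths from En to Uj (paths whose first edge points into En):
  P1: En <- Ck -> Uj
Condition 1 (no descendant of En in the set): holds — descendants of En are {Uj}; none are in {Ag}.
Condition 2 (every backdoor path blocked by {Ag}):
  P1: open — no interior node is in the conditioning set.
{Ag} does not satisfy the backdoor criterion.

No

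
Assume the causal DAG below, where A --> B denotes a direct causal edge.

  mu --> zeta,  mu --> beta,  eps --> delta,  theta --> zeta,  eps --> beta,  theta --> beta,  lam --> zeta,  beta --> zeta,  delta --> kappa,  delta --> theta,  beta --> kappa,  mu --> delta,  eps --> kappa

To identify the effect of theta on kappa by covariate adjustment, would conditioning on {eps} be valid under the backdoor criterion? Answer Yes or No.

Backdoor paths from theta to kappa (paths whose first edge points into theta):
  P1: theta <- delta <- eps -> beta -> kappa
  P2: theta <- delta <- eps -> kappa
  P3: theta <- delta <- mu -> beta <- eps -> kappa
  P4: theta <- delta <- mu -> beta -> kappa
  P5: theta <- delta <- mu -> zeta <- beta <- eps -> kappa
  P6: theta <- delta <- mu -> zeta <- beta -> kappa
  P7: theta <- delta -> kappa
Condition 1 (no descendant of theta in the set): holds — descendants of theta are {beta, kappa, zeta}; none are in {eps}.
Condition 2 (every backdoor path blocked by {eps}):
  P1: blocked at fork node eps ∈ conditioning set.
  P2: blocked at fork node eps ∈ conditioning set.
  P3: blocked at collider beta (neither it nor any descendant is in the conditioning set).
  P4: open — no interior node is in the conditioning set.
  P5: blocked at collider zeta (neither it nor any descendant is in the conditioning set).
  P6: blocked at collider zeta (neither it nor any descendant is in the conditioning set).
  P7: open — no interior node is in the conditioning set.
{eps} does not satisfy the backdoor criterion.

No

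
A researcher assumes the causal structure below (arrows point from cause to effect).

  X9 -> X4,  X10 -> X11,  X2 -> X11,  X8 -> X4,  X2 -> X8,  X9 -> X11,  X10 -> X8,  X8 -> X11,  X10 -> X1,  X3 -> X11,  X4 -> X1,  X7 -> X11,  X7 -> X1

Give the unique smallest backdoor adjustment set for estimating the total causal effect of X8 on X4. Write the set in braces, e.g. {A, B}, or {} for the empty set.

Variables eligible for adjustment (non-descendants of X8, excluding X8 and X4): {X10, X2, X3, X7, X9}.
Backdoor paths from X8 to X4:
  P1: X8 <- X2 -> X11 <- X7 -> X1 <- X4
  P2: X8 <- X2 -> X11 <- X9 -> X4
  P3: X8 <- X2 -> X11 <- X10 -> X1 <- X4
  P4: X8 <- X10 -> X1 <- X7 -> X11 <- X9 -> X4
  P5: X8 <- X10 -> X1 <- X4
  P6: X8 <- X10 -> X11 <- X7 -> X1 <- X4
  P7: X8 <- X10 -> X11 <- X9 -> X4
Each backdoor path contains an unconditioned collider, so every path is already blocked with the empty conditioning set:
  P1: blocked at collider X11 (neither it nor any descendant is in the conditioning set).
  P2: blocked at collider X11 (neither it nor any descendant is in the conditioning set).
  P3: blocked at collider X11 (neither it nor any descendant is in the conditioning set).
  P4: blocked at collider X1 (neither it nor any descendant is in the conditioning set).
  P5: blocked at collider X1 (neither it nor any descendant is in the conditioning set).
  P6: blocked at collider X11 (neither it nor any descendant is in the conditioning set).
  P7: blocked at collider X11 (neither it nor any descendant is in the conditioning set).
The empty set is therefore the unique smallest valid set.

{}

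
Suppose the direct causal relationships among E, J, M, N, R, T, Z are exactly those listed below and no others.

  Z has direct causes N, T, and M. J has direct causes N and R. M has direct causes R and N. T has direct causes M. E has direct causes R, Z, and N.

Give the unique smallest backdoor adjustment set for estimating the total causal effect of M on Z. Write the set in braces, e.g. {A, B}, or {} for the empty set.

Variables eligible for adjustment (non-descendants of M, excluding M and Z): {J, N, R}.
Backdoor paths from M to Z:
  P1: M <- R -> J <- N -> Z
  P2: M <- R -> J <- N -> E <- Z
  P3: M <- R -> E <- N -> Z
  P4: M <- R -> E <- Z
  P5: M <- N -> J <- R -> E <- Z
  P6: M <- N -> Z
  P7: M <- N -> E <- Z
The empty set is not sufficient: P6 (M <- N -> Z) has no collider blocking it and no conditioned non-collider, so it is open.
Try {N}:
  P1: blocked at collider J (neither it nor any descendant is in the conditioning set).
  P2: blocked at collider J (neither it nor any descendant is in the conditioning set).
  P3: blocked at collider E (neither it nor any descendant is in the conditioning set).
  P4: blocked at collider E (neither it nor any descendant is in the conditioning set).
  P5: blocked at fork node N ∈ conditioning set.
  P6: blocked at fork node N ∈ conditioning set.
  P7: blocked at fork node N ∈ conditioning set.
{N} contains no descendant of M and blocks every backdoor path.
No other singleton works — e.g. {R} leaves P6 open — so {N} is the unique smallest valid adjustment set.

{N}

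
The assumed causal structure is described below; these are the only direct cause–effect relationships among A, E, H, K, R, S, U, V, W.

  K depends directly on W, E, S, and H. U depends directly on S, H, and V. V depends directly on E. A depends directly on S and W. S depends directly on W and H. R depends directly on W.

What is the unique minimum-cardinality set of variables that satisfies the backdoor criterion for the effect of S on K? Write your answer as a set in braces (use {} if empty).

{H, W}

Variables eligible for adjustment (non-descendants of S, excluding S and K): {E, H, R, V, W}.
Backdoor paths from S to K:
  P1: S <- H -> U <- V <- E -> K
  P2: S <- H -> K
  P3: S <- W -> K
The empty set is not sufficient: P2 (S <- H -> K) has no collider blocking it and no conditioned non-collider, so it is open.
Try {H, W}:
  P1: blocked at fork node H ∈ conditioning set.
  P2: blocked at fork node H ∈ conditioning set.
  P3: blocked at fork node W ∈ conditioning set.
{H, W} contains no descendant of S and blocks every backdoor path.
Every element of {H, W} is needed (dropping H leaves P2 open; dropping W leaves P3 open), so no proper subset is valid.
Among all size-2 subsets of the eligible variables, only {H, W} blocks every backdoor path, so it is the unique smallest valid adjustment set.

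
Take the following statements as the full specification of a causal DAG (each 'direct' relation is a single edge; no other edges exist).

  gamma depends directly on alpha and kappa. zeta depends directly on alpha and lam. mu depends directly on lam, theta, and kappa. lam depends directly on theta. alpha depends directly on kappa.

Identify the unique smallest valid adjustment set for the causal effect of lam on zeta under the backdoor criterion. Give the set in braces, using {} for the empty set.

{}

Variables eligible for adjustment (non-descendants of lam, excluding lam and zeta): {alpha, gamma, kappa, theta}.
Backdoor paths from lam to zeta:
  P1: lam <- theta -> mu <- kappa -> alpha -> zeta
  P2: lam <- theta -> mu <- kappa -> gamma <- alpha -> zeta
Each backdoor path contains an unconditioned collider, so every path is already blocked with the empty conditioning set:
  P1: blocked at collider mu (neither it nor any descendant is in the conditioning set).
  P2: blocked at collider mu (neither it nor any descendant is in the conditioning set).
The empty set is therefore the unique smallest valid set.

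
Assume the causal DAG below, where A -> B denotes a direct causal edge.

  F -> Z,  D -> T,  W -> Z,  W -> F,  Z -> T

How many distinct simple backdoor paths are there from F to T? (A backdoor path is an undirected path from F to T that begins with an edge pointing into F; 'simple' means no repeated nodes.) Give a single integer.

1

A backdoor path from F to T is any simple undirected path whose first edge points into F (i.e. leaves F via a parent).
Parents of F: {W}.
Enumerating:
  P1: F <- W -> Z -> T
That exhausts the simple backdoor paths. Count: 1.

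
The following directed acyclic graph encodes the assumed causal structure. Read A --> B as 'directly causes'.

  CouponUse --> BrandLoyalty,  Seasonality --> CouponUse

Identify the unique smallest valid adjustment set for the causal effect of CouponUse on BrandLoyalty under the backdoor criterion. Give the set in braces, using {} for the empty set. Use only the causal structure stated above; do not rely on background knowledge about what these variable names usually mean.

Variables eligible for adjustment (non-descendants of CouponUse, excluding CouponUse and BrandLoyalty): {Seasonality}.
Backdoor paths from CouponUse to BrandLoyalty:
  (none)
With no backdoor paths the empty set already satisfies the criterion, and it is trivially minimal.

{}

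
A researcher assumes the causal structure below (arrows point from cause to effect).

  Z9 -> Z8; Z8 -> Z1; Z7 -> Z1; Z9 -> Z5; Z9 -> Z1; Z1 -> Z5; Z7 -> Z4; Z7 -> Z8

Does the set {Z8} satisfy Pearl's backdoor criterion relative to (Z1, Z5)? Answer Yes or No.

No

Backdoor paths from Z1 to Z5 (paths whose first edge points into Z1):
  P1: Z1 <- Z9 -> Z5
  P2: Z1 <- Z7 -> Z8 <- Z9 -> Z5
  P3: Z1 <- Z8 <- Z9 -> Z5
Condition 1 (no descendant of Z1 in the set): holds — descendants of Z1 are {Z5}; none are in {Z8}.
Condition 2 (every backdoor path blocked by {Z8}):
  P1: open — no interior node is in the conditioning set.
  P2: open — collider(s) Z8 are conditioned on (or have a conditioned descendant) and no non-collider on the path is in the set.
  P3: blocked at chain node Z8 ∈ conditioning set.
{Z8} does not satisfy the backdoor criterion.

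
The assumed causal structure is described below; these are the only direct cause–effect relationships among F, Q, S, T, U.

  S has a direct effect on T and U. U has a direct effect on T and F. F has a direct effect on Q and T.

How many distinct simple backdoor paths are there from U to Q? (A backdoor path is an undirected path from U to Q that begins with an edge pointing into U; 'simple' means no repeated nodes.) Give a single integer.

A backdoor path from U to Q is any simple undirected path whose first edge points into U (i.e. leaves U via a parent).
Parents of U: {S}.
Enumerating:
  P1: U <- S -> T <- F -> Q
That exhausts the simple backdoor paths. Count: 1.

1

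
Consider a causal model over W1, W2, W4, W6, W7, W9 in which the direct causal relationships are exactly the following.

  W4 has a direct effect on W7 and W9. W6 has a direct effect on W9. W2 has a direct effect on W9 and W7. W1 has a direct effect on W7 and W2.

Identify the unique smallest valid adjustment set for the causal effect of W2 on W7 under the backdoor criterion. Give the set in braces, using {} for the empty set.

Variables eligible for adjustment (non-descendants of W2, excluding W2 and W7): {W1, W4, W6}.
Backdoor paths from W2 to W7:
  P1: W2 <- W1 -> W7
The empty set is not sufficient: P1 (W2 <- W1 -> W7) has no collider blocking it and no conditioned non-collider, so it is open.
Try {W1}:
  P1: blocked at fork node W1 ∈ conditioning set.
{W1} contains no descendant of W2 and blocks every backdoor path.
No other singleton works — e.g. {W4} leaves P1 open — so {W1} is the unique smallest valid adjustment set.

{W1}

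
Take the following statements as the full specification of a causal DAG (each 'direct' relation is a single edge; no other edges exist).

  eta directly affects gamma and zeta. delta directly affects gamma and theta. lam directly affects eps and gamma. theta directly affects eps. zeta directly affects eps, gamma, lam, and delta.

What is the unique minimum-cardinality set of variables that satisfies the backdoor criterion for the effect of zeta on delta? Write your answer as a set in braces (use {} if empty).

{}

Variables eligible for adjustment (non-descendants of zeta, excluding zeta and delta): {eta}.
Backdoor paths from zeta to delta:
  P1: zeta <- eta -> gamma <- lam -> eps <- theta <- delta
  P2: zeta <- eta -> gamma <- delta
Each backdoor path contains an unconditioned collider, so every path is already blocked with the empty conditioning set:
  P1: blocked at collider gamma (neither it nor any descendant is in the conditioning set).
  P2: blocked at collider gamma (neither it nor any descendant is in the conditioning set).
The empty set is therefore the unique smallest valid set.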